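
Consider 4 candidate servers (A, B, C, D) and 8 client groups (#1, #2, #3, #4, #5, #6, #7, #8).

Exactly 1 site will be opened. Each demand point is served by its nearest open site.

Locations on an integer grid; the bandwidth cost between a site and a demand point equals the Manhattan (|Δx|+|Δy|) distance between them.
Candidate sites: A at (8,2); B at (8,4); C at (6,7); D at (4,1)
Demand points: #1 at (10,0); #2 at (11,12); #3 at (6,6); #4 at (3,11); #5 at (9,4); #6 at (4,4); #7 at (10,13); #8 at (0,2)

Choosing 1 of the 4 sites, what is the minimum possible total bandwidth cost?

Open {B}.
  #1→B 6, #2→B 11, #3→B 4, #4→B 12, #5→B 1, #6→B 4, #7→B 11, #8→B 10  ⇒ total 59.
Compare {C}: total 61.
Compare {A}: total 67.
No size-1 selection does better; minimum is 59.

59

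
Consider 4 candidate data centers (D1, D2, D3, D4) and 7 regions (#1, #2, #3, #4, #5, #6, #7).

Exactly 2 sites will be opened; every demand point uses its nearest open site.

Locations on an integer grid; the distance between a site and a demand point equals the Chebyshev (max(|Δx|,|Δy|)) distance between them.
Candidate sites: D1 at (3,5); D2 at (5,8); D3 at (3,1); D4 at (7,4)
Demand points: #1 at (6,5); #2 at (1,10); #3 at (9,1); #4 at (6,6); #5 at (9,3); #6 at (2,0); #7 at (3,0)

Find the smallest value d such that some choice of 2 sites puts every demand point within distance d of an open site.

Open {D1, D4}.
  Farthest demand point is #2 at distance 5 (to D1); all others are ≤ 5.
With {D2, D4} the worst case is 5.
With {D1, D2} the worst case is 6.
No size-2 selection achieves below 5.

5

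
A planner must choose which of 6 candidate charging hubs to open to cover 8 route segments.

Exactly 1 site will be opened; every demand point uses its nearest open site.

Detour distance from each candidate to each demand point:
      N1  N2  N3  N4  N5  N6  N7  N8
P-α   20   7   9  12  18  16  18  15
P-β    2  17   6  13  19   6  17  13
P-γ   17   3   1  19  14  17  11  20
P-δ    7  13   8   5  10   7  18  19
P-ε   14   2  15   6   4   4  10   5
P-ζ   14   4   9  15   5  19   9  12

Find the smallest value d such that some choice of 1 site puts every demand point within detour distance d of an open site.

15

Open {P-ε}.
  Farthest demand point is N3 at detour distance 15 (to P-ε); all others are ≤ 15.
With {P-β} the worst case is 19.
With {P-δ} the worst case is 19.
No size-1 selection achieves below 15.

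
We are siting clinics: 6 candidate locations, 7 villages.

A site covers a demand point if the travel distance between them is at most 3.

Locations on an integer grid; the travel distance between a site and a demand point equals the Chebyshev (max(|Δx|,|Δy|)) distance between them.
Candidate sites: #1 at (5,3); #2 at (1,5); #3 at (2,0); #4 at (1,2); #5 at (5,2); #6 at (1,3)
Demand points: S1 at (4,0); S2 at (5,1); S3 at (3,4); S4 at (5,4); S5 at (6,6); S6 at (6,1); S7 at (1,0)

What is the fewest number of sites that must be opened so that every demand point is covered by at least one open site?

2

Coverage sets (demand points within 3 of each site):
  #1: {S1, S2, S3, S4, S5, S6}
  #2: {S3}
  #3: {S1, S2, S7}
  #4: {S1, S3, S7}
  #5: {S1, S2, S3, S4, S6}
  #6: {S1, S3, S7}
No single site covers all 7 demand points.
But {#1, #3} covers everything, so the minimum is 2.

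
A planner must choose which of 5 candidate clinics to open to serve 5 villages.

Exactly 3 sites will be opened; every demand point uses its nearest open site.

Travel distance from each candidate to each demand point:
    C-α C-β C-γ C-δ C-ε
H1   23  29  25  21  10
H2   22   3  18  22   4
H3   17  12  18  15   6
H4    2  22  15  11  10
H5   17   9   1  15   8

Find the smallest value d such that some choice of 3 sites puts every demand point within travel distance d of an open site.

11

Open {H1, H4, H5}.
  Farthest demand point is C-δ at travel distance 11 (to H4); all others are ≤ 11.
With {H2, H4, H5} the worst case is 11.
With {H3, H4, H5} the worst case is 11.
No size-3 selection achieves below 11.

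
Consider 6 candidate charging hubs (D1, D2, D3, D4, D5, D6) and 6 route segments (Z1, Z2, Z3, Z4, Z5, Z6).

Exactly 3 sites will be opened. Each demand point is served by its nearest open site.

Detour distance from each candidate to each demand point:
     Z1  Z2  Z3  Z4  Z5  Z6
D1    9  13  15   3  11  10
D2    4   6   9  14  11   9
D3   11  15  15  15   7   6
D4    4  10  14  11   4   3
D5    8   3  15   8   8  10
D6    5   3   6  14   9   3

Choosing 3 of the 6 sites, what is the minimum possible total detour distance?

23

Open {D1, D4, D6}.
  Z1→D4 4, Z2→D6 3, Z3→D6 6, Z4→D1 3, Z5→D4 4, Z6→D4 3  ⇒ total 23.
Compare {D1, D3, D6}: total 27.
Compare {D1, D2, D6}: total 28.
No size-3 selection does better; minimum is 23.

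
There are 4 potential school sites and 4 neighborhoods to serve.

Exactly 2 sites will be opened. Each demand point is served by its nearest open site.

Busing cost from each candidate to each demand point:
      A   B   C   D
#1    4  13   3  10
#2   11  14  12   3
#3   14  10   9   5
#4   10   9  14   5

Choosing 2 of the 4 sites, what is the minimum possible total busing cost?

21

Open {#1, #4}.
  A→#1 4, B→#4 9, C→#1 3, D→#4 5  ⇒ total 21.
Compare {#1, #3}: total 22.
Compare {#1, #2}: total 23.
No size-2 selection does better; minimum is 21.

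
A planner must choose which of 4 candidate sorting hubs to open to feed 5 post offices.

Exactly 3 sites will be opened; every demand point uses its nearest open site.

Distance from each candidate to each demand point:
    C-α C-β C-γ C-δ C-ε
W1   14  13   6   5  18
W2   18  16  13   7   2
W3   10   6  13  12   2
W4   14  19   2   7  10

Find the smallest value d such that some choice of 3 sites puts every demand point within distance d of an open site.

Open {W1, W2, W3}.
  Farthest demand point is C-α at distance 10 (to W3); all others are ≤ 10.
With {W1, W3, W4} the worst case is 10.
With {W2, W3, W4} the worst case is 10.
No size-3 selection achieves below 10.

10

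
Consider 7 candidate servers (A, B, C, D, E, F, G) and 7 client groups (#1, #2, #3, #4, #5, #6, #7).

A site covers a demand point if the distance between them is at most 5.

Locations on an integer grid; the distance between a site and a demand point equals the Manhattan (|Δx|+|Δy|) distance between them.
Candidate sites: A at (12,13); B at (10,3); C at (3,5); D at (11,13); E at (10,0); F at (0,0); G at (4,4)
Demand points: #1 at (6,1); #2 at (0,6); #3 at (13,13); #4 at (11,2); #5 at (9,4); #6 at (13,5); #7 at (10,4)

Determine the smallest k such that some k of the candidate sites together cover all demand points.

Coverage sets (demand points within 5 of each site):
  A: {#3}
  B: {#4, #5, #6, #7}
  C: {#2}
  D: {#3}
  E: {#1, #4, #5, #7}
  F: {}
  G: {#1, #5}
No 3 sites suffice: every size-3 union leaves at least one demand point uncovered.
But {A, B, C, E} covers everything, so the minimum is 4.

4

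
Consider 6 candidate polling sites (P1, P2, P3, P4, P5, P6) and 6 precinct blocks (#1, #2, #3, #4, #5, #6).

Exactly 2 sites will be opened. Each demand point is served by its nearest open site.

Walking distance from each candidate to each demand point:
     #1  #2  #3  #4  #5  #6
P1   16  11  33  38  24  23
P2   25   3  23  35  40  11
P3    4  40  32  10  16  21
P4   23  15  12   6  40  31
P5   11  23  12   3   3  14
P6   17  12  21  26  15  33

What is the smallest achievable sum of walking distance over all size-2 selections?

43

Open {P2, P5}.
  #1→P5 11, #2→P2 3, #3→P5 12, #4→P5 3, #5→P5 3, #6→P2 11  ⇒ total 43.
Compare {P1, P5}: total 54.
Compare {P5, P6}: total 55.
No size-2 selection does better; minimum is 43.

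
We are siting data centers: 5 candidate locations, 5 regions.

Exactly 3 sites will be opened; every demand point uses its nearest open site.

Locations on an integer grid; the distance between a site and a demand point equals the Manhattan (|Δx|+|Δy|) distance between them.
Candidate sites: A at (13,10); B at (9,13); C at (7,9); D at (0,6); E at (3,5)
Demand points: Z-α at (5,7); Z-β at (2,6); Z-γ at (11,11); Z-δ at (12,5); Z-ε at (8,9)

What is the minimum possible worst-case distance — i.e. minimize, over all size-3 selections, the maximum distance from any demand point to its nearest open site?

Open {A, B, D}.
  Farthest demand point is Z-α at distance 6 (to D); all others are ≤ 6.
With {A, B, E} the worst case is 6.
With {A, C, D} the worst case is 6.
No size-3 selection achieves below 6.

6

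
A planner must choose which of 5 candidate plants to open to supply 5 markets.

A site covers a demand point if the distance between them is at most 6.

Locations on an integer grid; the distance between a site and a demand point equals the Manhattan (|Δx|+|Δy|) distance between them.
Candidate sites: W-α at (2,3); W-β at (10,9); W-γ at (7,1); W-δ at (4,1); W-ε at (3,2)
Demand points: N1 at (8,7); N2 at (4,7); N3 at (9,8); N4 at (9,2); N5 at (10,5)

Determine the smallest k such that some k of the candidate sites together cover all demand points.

2

Coverage sets (demand points within 6 of each site):
  W-α: {N2}
  W-β: {N1, N3, N5}
  W-γ: {N4}
  W-δ: {N2, N4}
  W-ε: {N2, N4}
No single site covers all 5 demand points.
But {W-β, W-δ} covers everything, so the minimum is 2.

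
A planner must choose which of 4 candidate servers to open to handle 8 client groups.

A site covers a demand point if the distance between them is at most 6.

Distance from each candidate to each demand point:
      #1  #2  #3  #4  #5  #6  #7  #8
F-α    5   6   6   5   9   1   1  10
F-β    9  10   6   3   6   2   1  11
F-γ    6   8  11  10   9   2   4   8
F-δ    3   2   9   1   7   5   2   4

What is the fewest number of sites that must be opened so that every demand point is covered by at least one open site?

Coverage sets (demand points within 6 of each site):
  F-α: {#1, #2, #3, #4, #6, #7}
  F-β: {#3, #4, #5, #6, #7}
  F-γ: {#1, #6, #7}
  F-δ: {#1, #2, #4, #6, #7, #8}
No single site covers all 8 demand points.
But {F-β, F-δ} covers everything, so the minimum is 2.

2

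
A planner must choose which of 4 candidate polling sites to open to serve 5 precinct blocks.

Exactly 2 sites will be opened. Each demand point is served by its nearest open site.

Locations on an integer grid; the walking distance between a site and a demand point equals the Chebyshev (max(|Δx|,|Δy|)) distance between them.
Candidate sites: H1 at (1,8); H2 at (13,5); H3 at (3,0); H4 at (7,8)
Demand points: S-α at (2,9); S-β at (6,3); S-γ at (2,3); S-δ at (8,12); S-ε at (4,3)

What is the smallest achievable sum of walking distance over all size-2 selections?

17

Open {H1, H3}.
  S-α→H1 1, S-β→H3 3, S-γ→H3 3, S-δ→H1 7, S-ε→H3 3  ⇒ total 17.
Compare {H3, H4}: total 18.
Compare {H1, H4}: total 20.
No size-2 selection does better; minimum is 17.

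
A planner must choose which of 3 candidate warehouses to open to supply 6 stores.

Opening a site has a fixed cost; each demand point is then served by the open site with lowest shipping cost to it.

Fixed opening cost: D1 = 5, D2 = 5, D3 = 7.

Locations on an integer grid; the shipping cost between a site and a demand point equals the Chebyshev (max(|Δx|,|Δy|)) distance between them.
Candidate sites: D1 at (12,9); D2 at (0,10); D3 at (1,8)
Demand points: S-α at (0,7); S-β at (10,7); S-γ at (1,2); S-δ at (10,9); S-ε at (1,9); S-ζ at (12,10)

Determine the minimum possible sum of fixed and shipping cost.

Open {D1, D3}: assign each demand point to its cheapest open site.
  S-α→D3 1, S-β→D1 2, S-γ→D3 6, S-δ→D1 2, S-ε→D3 1, S-ζ→D1 1
  shipping cost 13, fixed 12 → total 25.
Compare {D1, D2}: shipping cost 17 + fixed 10 = 27.
Compare {D1, D2, D3}: shipping cost 13 + fixed 17 = 30.
Compare {D1}: shipping cost 39 + fixed 5 = 44.
All other subsets cost ≥ 27. Minimum total cost: 25.

25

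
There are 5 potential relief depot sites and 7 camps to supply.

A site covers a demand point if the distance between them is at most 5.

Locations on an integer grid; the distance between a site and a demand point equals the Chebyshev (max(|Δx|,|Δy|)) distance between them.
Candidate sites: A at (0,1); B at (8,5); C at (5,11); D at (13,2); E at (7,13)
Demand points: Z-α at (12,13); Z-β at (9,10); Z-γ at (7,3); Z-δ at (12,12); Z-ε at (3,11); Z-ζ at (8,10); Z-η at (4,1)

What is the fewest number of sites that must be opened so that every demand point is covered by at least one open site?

2

Coverage sets (demand points within 5 of each site):
  A: {Z-η}
  B: {Z-β, Z-γ, Z-ζ, Z-η}
  C: {Z-β, Z-ε, Z-ζ}
  D: {}
  E: {Z-α, Z-β, Z-δ, Z-ε, Z-ζ}
No single site covers all 7 demand points.
But {B, E} covers everything, so the minimum is 2.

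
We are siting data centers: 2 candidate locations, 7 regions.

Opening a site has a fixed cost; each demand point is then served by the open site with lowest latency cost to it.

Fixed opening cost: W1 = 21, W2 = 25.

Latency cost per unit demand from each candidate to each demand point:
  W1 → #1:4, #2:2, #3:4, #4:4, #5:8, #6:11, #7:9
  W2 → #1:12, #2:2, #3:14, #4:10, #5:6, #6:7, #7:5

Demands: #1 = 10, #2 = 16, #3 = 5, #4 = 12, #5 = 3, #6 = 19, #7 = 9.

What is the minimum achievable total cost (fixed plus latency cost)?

Open {W1, W2}: assign each demand point to its cheapest open site.
  #1→W1 10×4=40, #2→W1 16×2=32, #3→W1 5×4=20, #4→W1 12×4=48, #5→W2 3×6=18, #6→W2 19×7=133, #7→W2 9×5=45
  latency cost 336, fixed 46 → total 382.
Compare {W1}: latency cost 454 + fixed 21 = 475.
Compare {W2}: latency cost 538 + fixed 25 = 563.

382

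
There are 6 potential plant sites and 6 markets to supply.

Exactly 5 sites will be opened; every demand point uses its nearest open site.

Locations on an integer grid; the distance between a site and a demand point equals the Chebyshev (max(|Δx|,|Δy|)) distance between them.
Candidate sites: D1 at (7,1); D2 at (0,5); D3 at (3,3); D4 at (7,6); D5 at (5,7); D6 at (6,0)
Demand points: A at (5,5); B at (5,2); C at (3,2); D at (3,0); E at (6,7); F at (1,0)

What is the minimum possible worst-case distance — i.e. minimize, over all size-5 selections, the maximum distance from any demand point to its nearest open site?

3

Open {D1, D2, D3, D4, D5}.
  Farthest demand point is D at distance 3 (to D3); all others are ≤ 3.
With {D1, D2, D3, D4, D6} the worst case is 3.
With {D1, D2, D3, D5, D6} the worst case is 3.
No size-5 selection achieves below 3.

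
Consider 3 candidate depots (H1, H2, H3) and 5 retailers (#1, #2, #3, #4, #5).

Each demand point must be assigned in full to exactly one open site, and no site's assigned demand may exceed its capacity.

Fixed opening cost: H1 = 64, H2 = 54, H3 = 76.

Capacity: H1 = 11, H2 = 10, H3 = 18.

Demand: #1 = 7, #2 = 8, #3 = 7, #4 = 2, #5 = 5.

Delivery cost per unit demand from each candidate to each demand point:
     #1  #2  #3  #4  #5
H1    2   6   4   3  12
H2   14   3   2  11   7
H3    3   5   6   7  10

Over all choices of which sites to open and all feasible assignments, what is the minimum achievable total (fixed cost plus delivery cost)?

318

Open {H1, H2, H3}; cheapest assignment that respects the capacities:
  H1 (cap 11, load 9): #1, #4 — cost 7×2 + 2×3 = 20
  H2 (cap 10, load 7): #3 — cost 7×2 = 14
  H3 (cap 18, load 13): #2, #5 — cost 8×5 + 5×10 = 90
  Shipping 124, fixed 194 → total 318.
  Any other capacity-feasible assignment to {H1, H2, H3} ships for at least 124.
Total demand is 29; every other set of sites either has combined capacity below 29 or cannot fit the demands without splitting one across sites, so {H1, H2, H3} is the only feasible choice of open sites. Minimum: 318.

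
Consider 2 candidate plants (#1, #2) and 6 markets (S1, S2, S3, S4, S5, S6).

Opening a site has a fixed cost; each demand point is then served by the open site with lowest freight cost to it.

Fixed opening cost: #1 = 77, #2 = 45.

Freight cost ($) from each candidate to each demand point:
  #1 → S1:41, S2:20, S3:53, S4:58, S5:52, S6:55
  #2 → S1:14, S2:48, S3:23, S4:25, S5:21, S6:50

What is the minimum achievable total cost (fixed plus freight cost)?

226

Open {#2}: assign each demand point to its cheapest open site.
  S1→#2 14, S2→#2 48, S3→#2 23, S4→#2 25, S5→#2 21, S6→#2 50
  freight cost 181, fixed 45 → total 226.
Compare {#1, #2}: freight cost 153 + fixed 122 = 275.
Compare {#1}: freight cost 279 + fixed 77 = 356.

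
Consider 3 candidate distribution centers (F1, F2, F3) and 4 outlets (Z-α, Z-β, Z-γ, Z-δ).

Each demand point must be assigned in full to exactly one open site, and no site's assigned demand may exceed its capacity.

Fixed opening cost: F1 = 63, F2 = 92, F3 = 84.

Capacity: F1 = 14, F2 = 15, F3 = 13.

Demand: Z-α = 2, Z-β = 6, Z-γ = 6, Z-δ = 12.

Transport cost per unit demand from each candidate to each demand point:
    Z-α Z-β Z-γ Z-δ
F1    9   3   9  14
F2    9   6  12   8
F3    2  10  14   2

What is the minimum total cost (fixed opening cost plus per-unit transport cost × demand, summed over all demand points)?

261

Open {F1, F3}; cheapest assignment that respects the capacities:
  F1 (cap 14, load 14): Z-α, Z-β, Z-γ — cost 2×9 + 6×3 + 6×9 = 90
  F3 (cap 13, load 12): Z-δ — cost 12×2 = 24
  Shipping 114, fixed 147 → total 261.
  Any other capacity-feasible assignment to {F1, F3} ships for at least 114.
Compare {F2, F3}: its best feasible assignment gives total 326.
Compare {F1, F2}: its best feasible assignment gives total 341.
Every other set of open sites that can feasibly serve all demand totals ≥ 326 even under its best assignment. Minimum: 261.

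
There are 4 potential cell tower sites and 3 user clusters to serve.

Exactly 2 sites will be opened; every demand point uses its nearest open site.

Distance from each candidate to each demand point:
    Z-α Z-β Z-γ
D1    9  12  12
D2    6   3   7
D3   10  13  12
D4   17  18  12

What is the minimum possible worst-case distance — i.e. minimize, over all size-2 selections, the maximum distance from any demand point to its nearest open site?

7

Open {D1, D2}.
  Farthest demand point is Z-γ at distance 7 (to D2); all others are ≤ 7.
With {D2, D3} the worst case is 7.
With {D2, D4} the worst case is 7.
No size-2 selection achieves below 7.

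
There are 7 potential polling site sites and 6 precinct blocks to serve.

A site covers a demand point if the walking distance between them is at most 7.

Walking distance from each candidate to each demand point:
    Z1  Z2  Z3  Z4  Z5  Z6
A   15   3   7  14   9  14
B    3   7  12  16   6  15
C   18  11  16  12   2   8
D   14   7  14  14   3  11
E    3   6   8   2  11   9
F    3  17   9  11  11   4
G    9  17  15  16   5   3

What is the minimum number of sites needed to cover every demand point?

Coverage sets (demand points within 7 of each site):
  A: {Z2, Z3}
  B: {Z1, Z2, Z5}
  C: {Z5}
  D: {Z2, Z5}
  E: {Z1, Z2, Z4}
  F: {Z1, Z6}
  G: {Z5, Z6}
No 2 sites suffice: every size-2 union leaves at least one demand point uncovered.
But {A, E, G} covers everything, so the minimum is 3.

3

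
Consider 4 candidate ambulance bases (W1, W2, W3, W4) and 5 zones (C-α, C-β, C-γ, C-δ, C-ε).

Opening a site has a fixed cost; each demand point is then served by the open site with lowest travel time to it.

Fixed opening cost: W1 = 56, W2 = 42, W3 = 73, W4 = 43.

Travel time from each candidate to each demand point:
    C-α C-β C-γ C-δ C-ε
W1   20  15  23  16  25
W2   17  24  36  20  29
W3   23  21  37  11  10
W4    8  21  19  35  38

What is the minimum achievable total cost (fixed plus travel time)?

Open {W1}: assign each demand point to its cheapest open site.
  C-α→W1 20, C-β→W1 15, C-γ→W1 23, C-δ→W1 16, C-ε→W1 25
  travel time 99, fixed 56 → total 155.
Compare {W4}: travel time 121 + fixed 43 = 164.
Compare {W2}: travel time 126 + fixed 42 = 168.
Compare {W3}: travel time 102 + fixed 73 = 175.
All other subsets cost ≥ 164. Minimum total cost: 155.

155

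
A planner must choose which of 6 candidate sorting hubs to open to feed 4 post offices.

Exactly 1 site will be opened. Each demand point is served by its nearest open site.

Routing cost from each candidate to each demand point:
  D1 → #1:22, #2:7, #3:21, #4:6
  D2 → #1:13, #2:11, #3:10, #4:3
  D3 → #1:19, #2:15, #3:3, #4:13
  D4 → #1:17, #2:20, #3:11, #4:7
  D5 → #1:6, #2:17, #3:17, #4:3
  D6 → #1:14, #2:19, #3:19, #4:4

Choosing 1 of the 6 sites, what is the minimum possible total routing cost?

Open {D2}.
  #1→D2 13, #2→D2 11, #3→D2 10, #4→D2 3  ⇒ total 37.
Compare {D5}: total 43.
Compare {D3}: total 50.
No size-1 selection does better; minimum is 37.

37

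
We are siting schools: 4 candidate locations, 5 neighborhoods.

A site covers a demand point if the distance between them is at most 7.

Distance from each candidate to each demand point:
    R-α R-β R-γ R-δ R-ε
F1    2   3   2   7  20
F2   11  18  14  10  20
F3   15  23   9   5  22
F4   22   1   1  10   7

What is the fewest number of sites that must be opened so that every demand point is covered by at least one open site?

2

Coverage sets (demand points within 7 of each site):
  F1: {R-α, R-β, R-γ, R-δ}
  F2: {}
  F3: {R-δ}
  F4: {R-β, R-γ, R-ε}
No single site covers all 5 demand points.
But {F1, F4} covers everything, so the minimum is 2.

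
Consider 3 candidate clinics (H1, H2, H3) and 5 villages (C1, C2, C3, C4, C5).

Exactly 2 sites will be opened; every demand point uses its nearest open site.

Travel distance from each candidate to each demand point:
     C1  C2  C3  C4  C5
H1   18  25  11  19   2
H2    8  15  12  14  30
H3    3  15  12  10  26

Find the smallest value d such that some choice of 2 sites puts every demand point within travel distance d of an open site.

Open {H1, H2}.
  Farthest demand point is C2 at travel distance 15 (to H2); all others are ≤ 15.
With {H1, H3} the worst case is 15.
With {H2, H3} the worst case is 26.
No size-2 selection achieves below 15.

15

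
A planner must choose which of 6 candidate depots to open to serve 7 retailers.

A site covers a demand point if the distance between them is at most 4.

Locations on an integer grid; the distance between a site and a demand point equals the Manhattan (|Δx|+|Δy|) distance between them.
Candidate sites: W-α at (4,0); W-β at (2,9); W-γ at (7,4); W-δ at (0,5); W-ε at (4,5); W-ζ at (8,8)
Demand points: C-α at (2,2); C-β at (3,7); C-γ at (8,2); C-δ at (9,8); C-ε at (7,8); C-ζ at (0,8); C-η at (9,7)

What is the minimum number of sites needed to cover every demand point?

4

Coverage sets (demand points within 4 of each site):
  W-α: {C-α}
  W-β: {C-β, C-ζ}
  W-γ: {C-γ, C-ε}
  W-δ: {C-ζ}
  W-ε: {C-β}
  W-ζ: {C-δ, C-ε, C-η}
No 3 sites suffice: every size-3 union leaves at least one demand point uncovered.
But {W-α, W-β, W-γ, W-ζ} covers everything, so the minimum is 4.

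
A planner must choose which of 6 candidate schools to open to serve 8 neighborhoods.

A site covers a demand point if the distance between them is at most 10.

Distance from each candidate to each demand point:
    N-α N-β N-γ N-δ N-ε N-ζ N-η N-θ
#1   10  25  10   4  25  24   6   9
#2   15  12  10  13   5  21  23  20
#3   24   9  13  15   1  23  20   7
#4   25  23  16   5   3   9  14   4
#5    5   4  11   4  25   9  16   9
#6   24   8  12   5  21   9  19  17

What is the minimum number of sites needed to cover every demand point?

3

Coverage sets (demand points within 10 of each site):
  #1: {N-α, N-γ, N-δ, N-η, N-θ}
  #2: {N-γ, N-ε}
  #3: {N-β, N-ε, N-θ}
  #4: {N-δ, N-ε, N-ζ, N-θ}
  #5: {N-α, N-β, N-δ, N-ζ, N-θ}
  #6: {N-β, N-δ, N-ζ}
No 2 sites suffice: every size-2 union leaves at least one demand point uncovered.
But {#1, #2, #5} covers everything, so the minimum is 3.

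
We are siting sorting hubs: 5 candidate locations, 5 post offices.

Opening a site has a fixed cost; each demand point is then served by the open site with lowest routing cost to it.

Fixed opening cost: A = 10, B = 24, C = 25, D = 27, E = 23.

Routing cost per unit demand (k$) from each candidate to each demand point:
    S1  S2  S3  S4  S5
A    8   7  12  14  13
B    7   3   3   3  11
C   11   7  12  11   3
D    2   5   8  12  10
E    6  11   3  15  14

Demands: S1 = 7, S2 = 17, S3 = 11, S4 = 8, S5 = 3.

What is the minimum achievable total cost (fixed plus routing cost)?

203

Open {B, D}: assign each demand point to its cheapest open site.
  S1→D 7×2=14, S2→B 17×3=51, S3→B 11×3=33, S4→B 8×3=24, S5→D 3×10=30
  routing cost 152, fixed 51 → total 203.
Compare {B, C, D}: routing cost 131 + fixed 76 = 207.
Compare {A, B, D}: routing cost 152 + fixed 61 = 213.
Compare {B}: routing cost 190 + fixed 24 = 214.
All other subsets cost ≥ 207. Minimum total cost: 203.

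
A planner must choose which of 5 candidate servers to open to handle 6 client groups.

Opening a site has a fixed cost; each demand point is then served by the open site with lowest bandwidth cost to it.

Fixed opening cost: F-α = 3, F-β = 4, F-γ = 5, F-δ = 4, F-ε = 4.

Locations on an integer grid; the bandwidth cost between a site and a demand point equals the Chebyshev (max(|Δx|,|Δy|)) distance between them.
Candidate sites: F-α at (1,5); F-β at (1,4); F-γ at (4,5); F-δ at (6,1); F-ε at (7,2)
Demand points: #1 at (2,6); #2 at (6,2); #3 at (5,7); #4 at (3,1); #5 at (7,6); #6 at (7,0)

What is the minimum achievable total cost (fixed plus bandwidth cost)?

Open {F-γ, F-δ}: assign each demand point to its cheapest open site.
  #1→F-γ 2, #2→F-δ 1, #3→F-γ 2, #4→F-δ 3, #5→F-γ 3, #6→F-δ 1
  bandwidth cost 12, fixed 9 → total 21.
Compare {F-α, F-δ}: bandwidth cost 15 + fixed 7 = 22.
Compare {F-α, F-ε}: bandwidth cost 16 + fixed 7 = 23.
Compare {F-γ, F-ε}: bandwidth cost 14 + fixed 9 = 23.
All other subsets cost ≥ 22. Minimum total cost: 21.

21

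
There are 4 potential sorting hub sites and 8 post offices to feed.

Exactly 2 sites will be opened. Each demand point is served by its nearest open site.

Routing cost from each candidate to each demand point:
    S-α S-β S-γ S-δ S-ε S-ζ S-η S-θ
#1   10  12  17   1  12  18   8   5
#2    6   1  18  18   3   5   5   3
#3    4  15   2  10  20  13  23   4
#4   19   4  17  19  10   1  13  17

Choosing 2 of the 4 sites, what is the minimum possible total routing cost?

Open {#2, #3}.
  S-α→#3 4, S-β→#2 1, S-γ→#3 2, S-δ→#3 10, S-ε→#2 3, S-ζ→#2 5, S-η→#2 5, S-θ→#2 3  ⇒ total 33.
Compare {#1, #2}: total 41.
Compare {#3, #4}: total 48.
No size-2 selection does better; minimum is 33.

33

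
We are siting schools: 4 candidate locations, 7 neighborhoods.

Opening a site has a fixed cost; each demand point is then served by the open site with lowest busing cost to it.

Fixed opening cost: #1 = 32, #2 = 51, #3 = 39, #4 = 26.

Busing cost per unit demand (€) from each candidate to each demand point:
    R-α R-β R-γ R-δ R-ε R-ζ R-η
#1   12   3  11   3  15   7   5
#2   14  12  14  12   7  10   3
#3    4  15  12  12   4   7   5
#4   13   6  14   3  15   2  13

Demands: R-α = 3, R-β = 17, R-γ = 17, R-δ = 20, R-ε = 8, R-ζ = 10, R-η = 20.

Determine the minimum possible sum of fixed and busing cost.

Open {#1, #3, #4}: assign each demand point to its cheapest open site.
  R-α→#3 3×4=12, R-β→#1 17×3=51, R-γ→#1 17×11=187, R-δ→#1 20×3=60, R-ε→#3 8×4=32, R-ζ→#4 10×2=20, R-η→#1 20×5=100
  busing cost 462, fixed 97 → total 559.
Compare {#1, #2, #3, #4}: busing cost 422 + fixed 148 = 570.
Compare {#1, #2, #4}: busing cost 470 + fixed 109 = 579.
Compare {#1, #3}: busing cost 512 + fixed 71 = 583.
All other subsets cost ≥ 570. Minimum total cost: 559.

559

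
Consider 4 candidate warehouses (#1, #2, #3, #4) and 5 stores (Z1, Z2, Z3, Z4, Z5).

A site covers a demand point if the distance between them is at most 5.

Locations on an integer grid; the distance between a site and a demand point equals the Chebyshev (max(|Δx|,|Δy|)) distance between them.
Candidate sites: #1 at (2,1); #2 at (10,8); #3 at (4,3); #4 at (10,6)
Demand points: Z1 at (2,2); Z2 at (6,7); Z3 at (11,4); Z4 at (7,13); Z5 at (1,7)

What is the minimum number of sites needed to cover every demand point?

Coverage sets (demand points within 5 of each site):
  #1: {Z1}
  #2: {Z2, Z3, Z4}
  #3: {Z1, Z2, Z5}
  #4: {Z2, Z3}
No single site covers all 5 demand points.
But {#2, #3} covers everything, so the minimum is 2.

2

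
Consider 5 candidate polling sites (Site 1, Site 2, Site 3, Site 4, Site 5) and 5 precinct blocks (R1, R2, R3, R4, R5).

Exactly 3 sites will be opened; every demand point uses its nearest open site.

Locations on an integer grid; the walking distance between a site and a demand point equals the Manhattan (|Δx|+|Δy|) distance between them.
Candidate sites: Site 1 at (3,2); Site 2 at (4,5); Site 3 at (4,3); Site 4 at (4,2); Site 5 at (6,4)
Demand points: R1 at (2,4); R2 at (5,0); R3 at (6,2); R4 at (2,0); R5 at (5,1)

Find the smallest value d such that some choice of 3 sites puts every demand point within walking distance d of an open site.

3

Open {Site 1, Site 2, Site 4}.
  Farthest demand point is R1 at walking distance 3 (to Site 1); all others are ≤ 3.
With {Site 1, Site 3, Site 4} the worst case is 3.
With {Site 1, Site 4, Site 5} the worst case is 3.
No size-3 selection achieves below 3.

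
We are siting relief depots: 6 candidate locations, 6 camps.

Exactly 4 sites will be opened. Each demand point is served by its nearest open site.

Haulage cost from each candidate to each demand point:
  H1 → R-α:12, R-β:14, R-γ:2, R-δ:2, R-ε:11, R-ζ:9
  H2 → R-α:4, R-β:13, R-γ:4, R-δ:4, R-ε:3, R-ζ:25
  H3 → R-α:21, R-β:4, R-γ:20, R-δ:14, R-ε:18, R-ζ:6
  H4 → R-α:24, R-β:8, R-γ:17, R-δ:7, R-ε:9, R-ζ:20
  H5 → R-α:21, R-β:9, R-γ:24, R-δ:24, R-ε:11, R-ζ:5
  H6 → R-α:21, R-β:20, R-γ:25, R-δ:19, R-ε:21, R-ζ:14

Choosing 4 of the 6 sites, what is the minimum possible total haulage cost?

20

Open {H1, H2, H3, H5}.
  R-α→H2 4, R-β→H3 4, R-γ→H1 2, R-δ→H1 2, R-ε→H2 3, R-ζ→H5 5  ⇒ total 20.
Compare {H1, H2, H3, H4}: total 21.
Compare {H1, H2, H3, H6}: total 21.
No size-4 selection does better; minimum is 20.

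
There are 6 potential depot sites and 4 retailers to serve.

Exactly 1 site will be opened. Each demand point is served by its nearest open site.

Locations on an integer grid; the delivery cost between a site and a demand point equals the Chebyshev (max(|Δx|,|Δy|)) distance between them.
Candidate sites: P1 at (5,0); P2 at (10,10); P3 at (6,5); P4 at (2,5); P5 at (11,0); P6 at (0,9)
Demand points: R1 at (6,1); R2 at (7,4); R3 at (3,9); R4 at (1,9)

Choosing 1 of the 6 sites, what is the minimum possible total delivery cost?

14

Open {P3}.
  R1→P3 4, R2→P3 1, R3→P3 4, R4→P3 5  ⇒ total 14.
Compare {P4}: total 17.
Compare {P6}: total 19.
No size-1 selection does better; minimum is 14.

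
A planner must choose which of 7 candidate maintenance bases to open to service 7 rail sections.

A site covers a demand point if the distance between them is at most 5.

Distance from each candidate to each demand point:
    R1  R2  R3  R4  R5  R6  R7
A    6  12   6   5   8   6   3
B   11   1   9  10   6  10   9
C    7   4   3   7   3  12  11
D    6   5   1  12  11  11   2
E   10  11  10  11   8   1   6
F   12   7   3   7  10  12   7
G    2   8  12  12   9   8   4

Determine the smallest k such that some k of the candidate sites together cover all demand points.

4

Coverage sets (demand points within 5 of each site):
  A: {R4, R7}
  B: {R2}
  C: {R2, R3, R5}
  D: {R2, R3, R7}
  E: {R6}
  F: {R3}
  G: {R1, R7}
No 3 sites suffice: every size-3 union leaves at least one demand point uncovered.
But {A, C, E, G} covers everything, so the minimum is 4.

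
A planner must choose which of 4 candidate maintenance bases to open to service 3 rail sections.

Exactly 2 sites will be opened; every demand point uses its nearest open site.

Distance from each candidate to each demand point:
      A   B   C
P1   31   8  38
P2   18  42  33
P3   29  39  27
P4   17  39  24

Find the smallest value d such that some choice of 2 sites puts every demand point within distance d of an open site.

Open {P1, P4}.
  Farthest demand point is C at distance 24 (to P4); all others are ≤ 24.
With {P1, P3} the worst case is 29.
With {P1, P2} the worst case is 33.
No size-2 selection achieves below 24.

24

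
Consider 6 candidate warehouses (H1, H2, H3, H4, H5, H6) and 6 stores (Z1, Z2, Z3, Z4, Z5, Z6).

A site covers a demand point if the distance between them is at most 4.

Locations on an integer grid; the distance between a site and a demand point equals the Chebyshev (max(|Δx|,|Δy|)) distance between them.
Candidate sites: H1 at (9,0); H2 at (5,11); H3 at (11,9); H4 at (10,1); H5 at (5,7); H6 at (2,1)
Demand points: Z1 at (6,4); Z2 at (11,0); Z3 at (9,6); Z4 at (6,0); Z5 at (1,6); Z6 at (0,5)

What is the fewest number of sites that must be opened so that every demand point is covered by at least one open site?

Coverage sets (demand points within 4 of each site):
  H1: {Z1, Z2, Z4}
  H2: {}
  H3: {Z3}
  H4: {Z1, Z2, Z4}
  H5: {Z1, Z3, Z5}
  H6: {Z1, Z4, Z6}
No 2 sites suffice: every size-2 union leaves at least one demand point uncovered.
But {H1, H5, H6} covers everything, so the minimum is 3.

3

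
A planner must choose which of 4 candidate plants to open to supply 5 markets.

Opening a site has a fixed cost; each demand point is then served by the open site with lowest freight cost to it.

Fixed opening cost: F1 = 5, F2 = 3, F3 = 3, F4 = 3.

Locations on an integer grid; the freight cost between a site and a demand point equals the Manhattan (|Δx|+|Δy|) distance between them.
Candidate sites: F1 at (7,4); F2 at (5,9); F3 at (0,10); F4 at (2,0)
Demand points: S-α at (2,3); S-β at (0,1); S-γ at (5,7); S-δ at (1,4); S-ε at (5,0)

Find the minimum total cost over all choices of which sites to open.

22

Open {F2, F4}: assign each demand point to its cheapest open site.
  S-α→F4 3, S-β→F4 3, S-γ→F2 2, S-δ→F4 5, S-ε→F4 3
  freight cost 16, fixed 6 → total 22.
Compare {F2, F3, F4}: freight cost 16 + fixed 9 = 25.
Compare {F4}: freight cost 24 + fixed 3 = 27.
Compare {F1, F4}: freight cost 19 + fixed 8 = 27.
All other subsets cost ≥ 25. Minimum total cost: 22.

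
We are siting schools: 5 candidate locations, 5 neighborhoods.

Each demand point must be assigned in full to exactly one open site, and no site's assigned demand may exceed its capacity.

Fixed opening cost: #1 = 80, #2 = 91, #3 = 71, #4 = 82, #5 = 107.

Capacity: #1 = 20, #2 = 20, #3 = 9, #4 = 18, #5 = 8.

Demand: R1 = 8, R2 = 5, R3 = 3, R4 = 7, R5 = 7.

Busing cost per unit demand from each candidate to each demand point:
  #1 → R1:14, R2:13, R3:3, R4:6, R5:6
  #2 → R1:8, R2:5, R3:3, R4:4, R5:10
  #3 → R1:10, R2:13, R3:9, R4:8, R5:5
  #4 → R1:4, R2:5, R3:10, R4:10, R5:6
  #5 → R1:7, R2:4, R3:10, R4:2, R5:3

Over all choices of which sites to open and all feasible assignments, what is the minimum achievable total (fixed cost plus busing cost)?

309

Open {#2, #4}; cheapest assignment that respects the capacities:
  #2 (cap 20, load 15): R2, R3, R4 — cost 5×5 + 3×3 + 7×4 = 62
  #4 (cap 18, load 15): R1, R5 — cost 8×4 + 7×6 = 74
  Shipping 136, fixed 173 → total 309.
  Any other capacity-feasible assignment to {#2, #4} ships for at least 136.
Compare {#1, #4}: its best feasible assignment gives total 312.
Compare {#1, #2}: its best feasible assignment gives total 339.
Every other set of open sites that can feasibly serve all demand totals ≥ 312 even under its best assignment. Minimum: 309.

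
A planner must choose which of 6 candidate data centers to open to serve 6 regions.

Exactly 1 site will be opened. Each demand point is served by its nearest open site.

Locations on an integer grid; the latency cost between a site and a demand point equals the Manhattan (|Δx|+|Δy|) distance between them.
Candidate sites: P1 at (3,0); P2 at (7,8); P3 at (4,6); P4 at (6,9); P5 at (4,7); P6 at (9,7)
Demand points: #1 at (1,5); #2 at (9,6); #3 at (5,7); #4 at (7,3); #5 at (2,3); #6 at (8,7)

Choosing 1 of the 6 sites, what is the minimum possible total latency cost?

27

Open {P3}.
  #1→P3 4, #2→P3 5, #3→P3 2, #4→P3 6, #5→P3 5, #6→P3 5  ⇒ total 27.
Compare {P5}: total 29.
Compare {P2}: total 33.
No size-1 selection does better; minimum is 27.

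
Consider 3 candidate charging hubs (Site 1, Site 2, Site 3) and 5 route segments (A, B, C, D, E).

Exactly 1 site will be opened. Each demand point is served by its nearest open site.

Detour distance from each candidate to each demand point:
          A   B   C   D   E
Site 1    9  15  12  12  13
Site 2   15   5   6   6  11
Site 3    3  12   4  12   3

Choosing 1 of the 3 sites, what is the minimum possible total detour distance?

Open {Site 3}.
  A→Site 3 3, B→Site 3 12, C→Site 3 4, D→Site 3 12, E→Site 3 3  ⇒ total 34.
Compare {Site 2}: total 43.
Compare {Site 1}: total 61.

34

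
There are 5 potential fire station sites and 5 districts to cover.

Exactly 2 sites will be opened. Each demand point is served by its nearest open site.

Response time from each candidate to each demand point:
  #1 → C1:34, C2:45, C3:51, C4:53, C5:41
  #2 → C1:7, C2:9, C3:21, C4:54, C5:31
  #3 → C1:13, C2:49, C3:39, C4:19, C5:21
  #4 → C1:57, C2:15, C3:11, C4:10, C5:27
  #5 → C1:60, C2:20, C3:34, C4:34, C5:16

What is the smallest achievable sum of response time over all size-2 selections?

64

Open {#2, #4}.
  C1→#2 7, C2→#2 9, C3→#4 11, C4→#4 10, C5→#4 27  ⇒ total 64.
Compare {#3, #4}: total 70.
Compare {#2, #3}: total 77.
No size-2 selection does better; minimum is 64.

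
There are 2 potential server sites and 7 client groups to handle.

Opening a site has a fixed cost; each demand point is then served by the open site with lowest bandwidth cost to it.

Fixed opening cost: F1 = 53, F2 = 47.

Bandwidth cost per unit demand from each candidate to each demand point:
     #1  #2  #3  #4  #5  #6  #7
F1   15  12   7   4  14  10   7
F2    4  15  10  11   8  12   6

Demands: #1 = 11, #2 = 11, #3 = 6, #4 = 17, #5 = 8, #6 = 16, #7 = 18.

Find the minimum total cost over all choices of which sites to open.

718

Open {F1, F2}: assign each demand point to its cheapest open site.
  #1→F2 11×4=44, #2→F1 11×12=132, #3→F1 6×7=42, #4→F1 17×4=68, #5→F2 8×8=64, #6→F1 16×10=160, #7→F2 18×6=108
  bandwidth cost 618, fixed 100 → total 718.
Compare {F1}: bandwidth cost 805 + fixed 53 = 858.
Compare {F2}: bandwidth cost 820 + fixed 47 = 867.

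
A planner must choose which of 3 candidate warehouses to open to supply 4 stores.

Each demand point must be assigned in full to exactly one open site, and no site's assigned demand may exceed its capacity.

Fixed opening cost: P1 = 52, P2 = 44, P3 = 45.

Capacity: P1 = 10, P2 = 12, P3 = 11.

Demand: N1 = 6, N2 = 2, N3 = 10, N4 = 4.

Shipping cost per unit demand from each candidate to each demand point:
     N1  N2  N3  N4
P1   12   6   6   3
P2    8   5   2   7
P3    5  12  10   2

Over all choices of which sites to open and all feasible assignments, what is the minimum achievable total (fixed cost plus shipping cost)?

157

Open {P2, P3}; cheapest assignment that respects the capacities:
  P2 (cap 12, load 12): N2, N3 — cost 2×5 + 10×2 = 30
  P3 (cap 11, load 10): N1, N4 — cost 6×5 + 4×2 = 38
  Shipping 68, fixed 89 → total 157.
  Any other capacity-feasible assignment to {P2, P3} ships for at least 68.
Compare {P1, P2, P3}: its best feasible assignment gives total 209.
Compare {P1, P2}: its best feasible assignment gives total 210.
Every other set of open sites that can feasibly serve all demand totals ≥ 209 even under its best assignment. Minimum: 157.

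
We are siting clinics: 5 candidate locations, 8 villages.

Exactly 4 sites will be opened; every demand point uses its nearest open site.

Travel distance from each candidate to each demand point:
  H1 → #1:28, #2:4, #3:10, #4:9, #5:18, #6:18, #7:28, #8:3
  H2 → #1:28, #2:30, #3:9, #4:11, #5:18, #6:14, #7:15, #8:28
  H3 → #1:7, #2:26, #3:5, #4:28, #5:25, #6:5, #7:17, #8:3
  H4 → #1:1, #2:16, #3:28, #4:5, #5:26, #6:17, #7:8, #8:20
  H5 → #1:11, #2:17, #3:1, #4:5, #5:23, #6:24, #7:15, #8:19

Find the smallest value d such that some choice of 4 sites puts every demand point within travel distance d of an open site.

Open {H1, H2, H3, H4}.
  Farthest demand point is #5 at travel distance 18 (to H1); all others are ≤ 18.
With {H1, H2, H3, H5} the worst case is 18.
With {H1, H2, H4, H5} the worst case is 18.
No size-4 selection achieves below 18.

18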